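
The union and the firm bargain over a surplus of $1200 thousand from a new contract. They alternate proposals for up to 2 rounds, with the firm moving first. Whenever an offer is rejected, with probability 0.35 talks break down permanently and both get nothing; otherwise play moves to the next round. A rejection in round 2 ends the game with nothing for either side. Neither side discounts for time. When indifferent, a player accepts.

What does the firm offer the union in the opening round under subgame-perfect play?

Round 2 (the union proposes): rejection yields 0 for the firm; the union offers 0 and keeps 1200.
Round 1 (the firm proposes): rejecting gives the union an expected 0.65 × 1200 = 780, so the firm offers 780, keeping 420.

780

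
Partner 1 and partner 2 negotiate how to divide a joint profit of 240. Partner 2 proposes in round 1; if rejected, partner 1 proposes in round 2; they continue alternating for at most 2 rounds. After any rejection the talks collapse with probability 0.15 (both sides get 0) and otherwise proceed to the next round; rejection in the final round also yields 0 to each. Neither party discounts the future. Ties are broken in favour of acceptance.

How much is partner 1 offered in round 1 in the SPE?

Round 2 (partner 1 proposes): rejection yields 0 for partner 2; partner 1 offers 0 and keeps 240.
Round 1 (partner 2 proposes): rejecting gives partner 1 an expected 0.85 × 240 = 204; partner 2 offers that and keeps 36.

204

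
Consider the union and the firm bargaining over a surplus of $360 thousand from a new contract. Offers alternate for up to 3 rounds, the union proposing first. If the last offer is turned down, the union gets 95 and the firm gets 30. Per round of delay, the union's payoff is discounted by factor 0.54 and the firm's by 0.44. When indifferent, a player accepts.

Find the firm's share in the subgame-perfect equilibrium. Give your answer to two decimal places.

Round 3 (the union proposes): the firm gets 30 if talks fail, so the union offers 30 and keeps 330.
Round 2 (the firm proposes): the union can get 330 next round, worth 0.54 × 330 = 178.2 now, so the firm offers 178.2, keeping 181.8.
Round 1 (the union proposes): the firm can get 181.8 next round, worth 0.44 × 181.8 = 79.992 now; the union offers that and keeps 280.008.

79.99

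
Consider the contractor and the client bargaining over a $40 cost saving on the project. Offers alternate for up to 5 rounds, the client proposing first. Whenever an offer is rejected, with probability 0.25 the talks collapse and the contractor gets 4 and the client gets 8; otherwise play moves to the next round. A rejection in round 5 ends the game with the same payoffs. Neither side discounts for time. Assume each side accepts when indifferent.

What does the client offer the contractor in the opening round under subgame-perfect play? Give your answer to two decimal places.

12.20

Round 5 (the client proposes): the contractor gets 4 if talks fail, so the client offers 4 and keeps 36.
Round 4 (the contractor proposes): rejecting gives the client an expected 0.75 × 36 + 0.25 × 8 = 29, so the contractor offers 29, keeping 11.
Round 3 (the client proposes): rejecting gives the contractor an expected 0.75 × 11 + 0.25 × 4 = 9.25. The client offers 9.25 and keeps 40 − 9.25 = 30.75.
Round 2 (the contractor proposes): rejecting gives the client an expected 0.75 × 30.75 + 0.25 × 8 = 25.0625; the contractor offers that and keeps 14.9375.
Round 1 (the client proposes): rejecting gives the contractor an expected 0.75 × 14.9375 + 0.25 × 4 = 12.203125. The client offers 12.203125 and keeps 40 − 12.203125 = 27.796875.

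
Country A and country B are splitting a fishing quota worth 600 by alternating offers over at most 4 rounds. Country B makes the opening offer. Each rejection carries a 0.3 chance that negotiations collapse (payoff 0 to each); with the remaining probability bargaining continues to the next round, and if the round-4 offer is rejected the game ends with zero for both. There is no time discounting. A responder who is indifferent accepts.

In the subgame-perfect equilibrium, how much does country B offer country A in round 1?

331.8

Round 4 (country A proposes): country B will accept anything ≥ 0, so country A offers 0 and keeps 600.
Round 3 (country B proposes): rejecting gives country A an expected 0.7 × 600 = 420; country B offers that and keeps 180.
Round 2 (country A proposes): rejecting gives country B an expected 0.7 × 180 = 126. Country A offers 126 and keeps 600 − 126 = 474.
Round 1 (country B proposes): rejecting gives country A an expected 0.7 × 474 = 331.8. Country B offers 331.8 and keeps 600 − 331.8 = 268.2.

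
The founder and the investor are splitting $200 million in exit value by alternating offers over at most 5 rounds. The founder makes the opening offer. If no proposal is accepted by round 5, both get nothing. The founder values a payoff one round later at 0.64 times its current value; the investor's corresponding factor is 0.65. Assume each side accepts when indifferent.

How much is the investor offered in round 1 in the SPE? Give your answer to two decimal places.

66.27

Round 5 (the founder proposes): rejection yields 0 for the investor; the founder offers 0 and keeps 200.
Round 4 (the investor proposes): the founder can get 200 next round, worth 0.64 × 200 = 128 now; the investor offers that and keeps 72.
Round 3 (the founder proposes): the investor can get 72 next round, worth 0.65 × 72 = 46.8 now, so the founder offers 46.8, keeping 153.2.
Round 2 (the investor proposes): the founder can get 153.2 next round, worth 0.64 × 153.2 = 98.048 now. The investor offers 98.048 and keeps 200 − 98.048 = 101.952.
Round 1 (the founder proposes): the investor can get 101.952 next round, worth 0.65 × 101.952 = 66.2688 now. The founder offers 66.2688 and keeps 200 − 66.2688 = 133.7312.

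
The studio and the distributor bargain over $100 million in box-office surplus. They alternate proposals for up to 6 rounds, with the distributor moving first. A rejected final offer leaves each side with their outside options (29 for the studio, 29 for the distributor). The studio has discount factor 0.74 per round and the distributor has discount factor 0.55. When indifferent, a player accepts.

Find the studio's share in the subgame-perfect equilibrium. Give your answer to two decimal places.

55.56

Round 6 (the studio proposes): the distributor gets 29 if talks fail, so the studio offers 29 and keeps 71.
Round 5 (the distributor proposes): the studio can get 71 next round, worth 0.74 × 71 = 52.54 now. The distributor offers 52.54 and keeps 100 − 52.54 = 47.46.
Round 4 (the studio proposes): the distributor can get 47.46 next round, worth 0.55 × 47.46 = 26.103 now. The studio offers 26.103 and keeps 100 − 26.103 = 73.897.
Round 3 (the distributor proposes): the studio can get 73.897 next round, worth 0.74 × 73.897 = 54.68378 now; the distributor offers that and keeps 45.31622.
Round 2 (the studio proposes): the distributor can get 45.31622 next round, worth 0.55 × 45.31622 = 24.923921 now. The studio offers 24.923921 and keeps 100 − 24.923921 = 75.076079.
Round 1 (the distributor proposes): the studio can get 75.076079 next round, worth 0.74 × 75.076079 = 55.55629846 now. The distributor offers 55.55629846 and keeps 100 − 55.55629846 = 44.44370154.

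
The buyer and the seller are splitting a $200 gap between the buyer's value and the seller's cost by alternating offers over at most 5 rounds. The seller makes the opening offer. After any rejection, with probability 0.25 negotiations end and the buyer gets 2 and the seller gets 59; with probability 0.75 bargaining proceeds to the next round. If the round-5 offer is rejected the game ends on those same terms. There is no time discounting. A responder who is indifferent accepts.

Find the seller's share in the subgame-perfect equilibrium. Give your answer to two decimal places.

157.28

By backward induction:
Round 5 (the seller proposes): the buyer gets 2 if talks fail, so the seller offers 2 and keeps 198.
Round 4 (the buyer proposes): rejecting gives the seller an expected 0.75 × 198 + 0.25 × 59 = 163.25. The buyer offers 163.25 and keeps 200 − 163.25 = 36.75.
Round 3 (the seller proposes): rejecting gives the buyer an expected 0.75 × 36.75 + 0.25 × 2 = 28.0625. The seller offers 28.0625 and keeps 200 − 28.0625 = 171.9375.
Round 2 (the buyer proposes): rejecting gives the seller an expected 0.75 × 171.9375 + 0.25 × 59 = 143.703125, so the buyer offers 143.703125, keeping 56.296875.
Round 1 (the seller proposes): rejecting gives the buyer an expected 0.75 × 56.296875 + 0.25 × 2 = 42.72265625, so the seller offers 42.72265625, keeping 157.27734375.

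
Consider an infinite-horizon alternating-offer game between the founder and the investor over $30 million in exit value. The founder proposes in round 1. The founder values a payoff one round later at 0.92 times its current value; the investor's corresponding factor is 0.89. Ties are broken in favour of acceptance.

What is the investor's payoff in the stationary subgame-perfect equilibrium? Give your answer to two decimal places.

11.79

Let x be the founder's share when the founder proposes and y be the investor's share when the investor proposes.
The investor accepts iff offered ≥ 0.89·y, so x = 30 − 0.89y. Symmetrically y = 30 − 0.92x.
Substituting: x = 30 − 0.89(30 − 0.92x), giving x(1 − 0.92·0.89) = 30(1 − 0.89).
So x = 30 × 0.11 / 0.1812 ≈ 18.2119, and the investor receives 30 − x ≈ 11.7881.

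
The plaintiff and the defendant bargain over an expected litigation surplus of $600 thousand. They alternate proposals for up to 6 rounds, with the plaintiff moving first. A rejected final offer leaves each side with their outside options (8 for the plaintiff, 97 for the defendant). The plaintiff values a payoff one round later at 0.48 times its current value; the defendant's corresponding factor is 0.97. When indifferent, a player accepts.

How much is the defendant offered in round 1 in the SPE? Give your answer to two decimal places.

568.03

Round 6 (the defendant proposes): the plaintiff gets 8 if talks fail, so the defendant offers 8 and keeps 592.
Round 5 (the plaintiff proposes): the defendant can get 592 next round, worth 0.97 × 592 = 574.24 now; the plaintiff offers that and keeps 25.76.
Round 4 (the defendant proposes): the plaintiff can get 25.76 next round, worth 0.48 × 25.76 = 12.3648 now; the defendant offers that and keeps 587.6352.
Round 3 (the plaintiff proposes): the defendant can get 587.6352 next round, worth 0.97 × 587.6352 = 570.006144 now, so the plaintiff offers 570.006144, keeping 29.993856.
Round 2 (the defendant proposes): the plaintiff can get 29.993856 next round, worth 0.48 × 29.993856 = 14.39705088 now; the defendant offers that and keeps 585.60294912.
Round 1 (the plaintiff proposes): the defendant can get 585.60294912 next round, worth 0.97 × 585.60294912 = 568.0348606464 now, so the plaintiff offers 568.0348606464, keeping 31.9651393536.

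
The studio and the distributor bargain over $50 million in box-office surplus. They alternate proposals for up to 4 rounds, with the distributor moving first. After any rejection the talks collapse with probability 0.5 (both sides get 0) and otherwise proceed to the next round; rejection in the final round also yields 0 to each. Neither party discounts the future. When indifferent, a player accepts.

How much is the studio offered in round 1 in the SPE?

18.75

Round 4 (the studio proposes): rejection yields 0 for the distributor; the studio offers 0 and keeps 50.
Round 3 (the distributor proposes): rejecting gives the studio an expected 0.5 × 50 = 25, so the distributor offers 25, keeping 25.
Round 2 (the studio proposes): rejecting gives the distributor an expected 0.5 × 25 = 12.5; the studio offers that and keeps 37.5.
Round 1 (the distributor proposes): rejecting gives the studio an expected 0.5 × 37.5 = 18.75; the distributor offers that and keeps 31.25.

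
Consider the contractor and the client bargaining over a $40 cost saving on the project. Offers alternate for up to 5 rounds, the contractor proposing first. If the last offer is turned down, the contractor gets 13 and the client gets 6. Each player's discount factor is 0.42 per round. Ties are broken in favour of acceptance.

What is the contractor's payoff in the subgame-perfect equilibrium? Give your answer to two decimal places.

28.35

Round 5 (the contractor proposes): the client gets 6 if talks fail, so the contractor offers 6 and keeps 34.
Round 4 (the client proposes): the contractor can get 34 next round, worth 0.42 × 34 = 14.28 now, so the client offers 14.28, keeping 25.72.
Round 3 (the contractor proposes): the client can get 25.72 next round, worth 0.42 × 25.72 = 10.8024 now. The contractor offers 10.8024 and keeps 40 − 10.8024 = 29.1976.
Round 2 (the client proposes): the contractor can get 29.1976 next round, worth 0.42 × 29.1976 = 12.262992 now; the client offers that and keeps 27.737008.
Round 1 (the contractor proposes): the client can get 27.737008 next round, worth 0.42 × 27.737008 = 11.64954336 now. The contractor offers 11.64954336 and keeps 40 − 11.64954336 = 28.35045664.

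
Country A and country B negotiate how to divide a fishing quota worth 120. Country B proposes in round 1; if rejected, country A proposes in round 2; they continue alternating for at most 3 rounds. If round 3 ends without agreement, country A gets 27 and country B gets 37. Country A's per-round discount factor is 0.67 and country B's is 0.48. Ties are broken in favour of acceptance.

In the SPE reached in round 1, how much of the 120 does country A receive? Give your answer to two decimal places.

By backward induction:
Round 3 (country B proposes): country A gets 27 if talks fail, so country B offers 27 and keeps 93.
Round 2 (country A proposes): country B can get 93 next round, worth 0.48 × 93 = 44.64 now, so country A offers 44.64, keeping 75.36.
Round 1 (country B proposes): country A can get 75.36 next round, worth 0.67 × 75.36 = 50.4912 now; country B offers that and keeps 69.5088.

50.49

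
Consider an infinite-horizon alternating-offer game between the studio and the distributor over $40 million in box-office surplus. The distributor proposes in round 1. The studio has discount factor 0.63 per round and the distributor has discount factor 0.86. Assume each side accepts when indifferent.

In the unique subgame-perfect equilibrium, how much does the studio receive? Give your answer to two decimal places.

Let x be the distributor's share when the distributor proposes and y be the studio's share when the studio proposes.
The studio accepts iff offered ≥ 0.63·y, so x = 40 − 0.63y. Symmetrically y = 40 − 0.86x.
Substituting: x = 40 − 0.63(40 − 0.86x), giving x(1 − 0.86·0.63) = 40(1 − 0.63).
So x = 40 × 0.37 / 0.4582 ≈ 32.3003, and the studio receives 40 − x ≈ 7.6997.

7.70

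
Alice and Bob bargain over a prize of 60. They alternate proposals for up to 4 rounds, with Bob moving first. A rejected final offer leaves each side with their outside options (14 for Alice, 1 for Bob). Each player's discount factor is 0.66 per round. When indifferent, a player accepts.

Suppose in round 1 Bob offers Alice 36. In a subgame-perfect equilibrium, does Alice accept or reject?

Round 4 (Alice proposes): Bob gets 1 if talks fail, so Alice offers 1 and keeps 59.
Round 3 (Bob proposes): Alice can get 59 next round, worth 0.66 × 59 = 38.94 now; Bob offers that and keeps 21.06.
Round 2 (Alice proposes): Bob can get 21.06 next round, worth 0.66 × 21.06 = 13.8996 now, so Alice offers 13.8996, keeping 46.1004.
So by rejecting in round 1, Alice gets 46.1004 next round, worth 0.66 × 46.1004 = 30.426264 now.
Offer 36 ≥ 30.426264, so Alice accepts.

Accept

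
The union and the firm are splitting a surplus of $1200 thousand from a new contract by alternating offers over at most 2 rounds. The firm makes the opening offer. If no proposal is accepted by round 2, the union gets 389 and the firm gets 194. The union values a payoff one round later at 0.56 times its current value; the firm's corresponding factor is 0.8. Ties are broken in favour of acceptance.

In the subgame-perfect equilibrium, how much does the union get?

563.36

Round 2 (the union proposes): the firm gets 194 if talks fail, so the union offers 194 and keeps 1006.
Round 1 (the firm proposes): the union can get 1006 next round, worth 0.56 × 1006 = 563.36 now; the firm offers that and keeps 636.64.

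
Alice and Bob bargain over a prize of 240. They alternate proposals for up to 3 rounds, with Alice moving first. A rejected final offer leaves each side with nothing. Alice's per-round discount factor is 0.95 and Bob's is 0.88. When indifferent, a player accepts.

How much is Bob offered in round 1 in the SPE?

Round 3 (Alice proposes): rejection yields 0 for Bob; Alice offers 0 and keeps 240.
Round 2 (Bob proposes): Alice can get 240 next round, worth 0.95 × 240 = 228 now; Bob offers that and keeps 12.
Round 1 (Alice proposes): Bob can get 12 next round, worth 0.88 × 12 = 10.56 now; Alice offers that and keeps 229.44.

10.56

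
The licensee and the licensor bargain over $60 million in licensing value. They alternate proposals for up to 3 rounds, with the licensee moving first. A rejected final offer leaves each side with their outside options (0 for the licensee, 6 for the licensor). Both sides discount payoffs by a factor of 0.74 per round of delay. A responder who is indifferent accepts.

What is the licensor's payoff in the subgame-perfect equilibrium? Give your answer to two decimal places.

Round 3 (the licensee proposes): the licensor gets 6 if talks fail, so the licensee offers 6 and keeps 54.
Round 2 (the licensor proposes): the licensee can get 54 next round, worth 0.74 × 54 = 39.96 now, so the licensor offers 39.96, keeping 20.04.
Round 1 (the licensee proposes): the licensor can get 20.04 next round, worth 0.74 × 20.04 = 14.8296 now. The licensee offers 14.8296 and keeps 60 − 14.8296 = 45.1704.

14.83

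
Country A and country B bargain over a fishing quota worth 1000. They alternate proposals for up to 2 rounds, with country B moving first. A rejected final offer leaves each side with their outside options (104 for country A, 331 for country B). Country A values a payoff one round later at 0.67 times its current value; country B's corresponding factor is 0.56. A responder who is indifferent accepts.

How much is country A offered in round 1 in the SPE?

By backward induction:
Round 2 (country A proposes): country B gets 331 if talks fail, so country A offers 331 and keeps 669.
Round 1 (country B proposes): country A can get 669 next round, worth 0.67 × 669 = 448.23 now; country B offers that and keeps 551.77.

448.23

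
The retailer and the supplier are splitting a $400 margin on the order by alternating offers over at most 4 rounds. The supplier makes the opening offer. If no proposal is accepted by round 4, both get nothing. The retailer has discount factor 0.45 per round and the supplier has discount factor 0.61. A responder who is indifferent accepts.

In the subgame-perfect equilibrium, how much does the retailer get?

Solve by backward induction from round 4.
Round 4 (the retailer proposes): rejection yields 0 for the supplier; the retailer offers 0 and keeps 400.
Round 3 (the supplier proposes): the retailer can get 400 next round, worth 0.45 × 400 = 180 now. The supplier offers 180 and keeps 400 − 180 = 220.
Round 2 (the retailer proposes): the supplier can get 220 next round, worth 0.61 × 220 = 134.2 now; the retailer offers that and keeps 265.8.
Round 1 (the supplier proposes): the retailer can get 265.8 next round, worth 0.45 × 265.8 = 119.61 now, so the supplier offers 119.61, keeping 280.39.

119.61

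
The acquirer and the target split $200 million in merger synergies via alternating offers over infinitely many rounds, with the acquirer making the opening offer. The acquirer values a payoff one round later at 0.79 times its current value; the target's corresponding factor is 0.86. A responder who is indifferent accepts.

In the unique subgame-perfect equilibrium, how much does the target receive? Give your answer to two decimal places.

When the acquirer proposes, the target accepts any offer worth at least 0.86 times what the target would get by proposing next round; and vice versa.
This gives x = 200 − 0.86y and y = 200 − 0.79x, where x and y are each side's share when it proposes.
Hence (1 − 0.86·0.79)x = 200(1 − 0.86), i.e. 0.3206·x = 28.
x ≈ 87.3362; the target's share is 200 − x ≈ 112.6638.

112.66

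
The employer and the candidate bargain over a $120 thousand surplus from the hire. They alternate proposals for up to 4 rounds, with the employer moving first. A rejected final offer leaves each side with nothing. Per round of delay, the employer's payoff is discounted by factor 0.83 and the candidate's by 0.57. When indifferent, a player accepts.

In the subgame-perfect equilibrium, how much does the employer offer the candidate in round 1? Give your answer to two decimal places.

43.99

Round 4 (the candidate proposes): rejection yields 0 for the employer; the candidate offers 0 and keeps 120.
Round 3 (the employer proposes): the candidate can get 120 next round, worth 0.57 × 120 = 68.4 now; the employer offers that and keeps 51.6.
Round 2 (the candidate proposes): the employer can get 51.6 next round, worth 0.83 × 51.6 = 42.828 now. The candidate offers 42.828 and keeps 120 − 42.828 = 77.172.
Round 1 (the employer proposes): the candidate can get 77.172 next round, worth 0.57 × 77.172 = 43.98804 now, so the employer offers 43.98804, keeping 76.01196.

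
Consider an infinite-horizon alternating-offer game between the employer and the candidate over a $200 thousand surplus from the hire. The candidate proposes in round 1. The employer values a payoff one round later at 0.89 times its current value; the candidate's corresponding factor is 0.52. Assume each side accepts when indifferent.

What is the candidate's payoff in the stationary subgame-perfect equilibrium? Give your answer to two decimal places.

40.95

When the candidate proposes, the employer accepts any offer worth at least 0.89 times what the employer would get by proposing next round; and vice versa.
This gives x = 200 − 0.89y and y = 200 − 0.52x, where x and y are each side's share when it proposes.
Hence (1 − 0.89·0.52)x = 200(1 − 0.89), i.e. 0.5372·x = 22.
x ≈ 40.9531; the employer's share is 200 − x ≈ 159.0469.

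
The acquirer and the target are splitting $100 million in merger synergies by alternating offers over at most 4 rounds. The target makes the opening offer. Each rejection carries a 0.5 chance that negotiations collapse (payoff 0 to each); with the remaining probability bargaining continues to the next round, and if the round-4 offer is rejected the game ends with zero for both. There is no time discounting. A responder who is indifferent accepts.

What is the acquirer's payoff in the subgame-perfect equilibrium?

Round 4 (the acquirer proposes): the target will accept anything ≥ 0, so the acquirer offers 0 and keeps 100.
Round 3 (the target proposes): rejecting gives the acquirer an expected 0.5 × 100 = 50, so the target offers 50, keeping 50.
Round 2 (the acquirer proposes): rejecting gives the target an expected 0.5 × 50 = 25; the acquirer offers that and keeps 75.
Round 1 (the target proposes): rejecting gives the acquirer an expected 0.5 × 75 = 37.5; the target offers that and keeps 62.5.

37.5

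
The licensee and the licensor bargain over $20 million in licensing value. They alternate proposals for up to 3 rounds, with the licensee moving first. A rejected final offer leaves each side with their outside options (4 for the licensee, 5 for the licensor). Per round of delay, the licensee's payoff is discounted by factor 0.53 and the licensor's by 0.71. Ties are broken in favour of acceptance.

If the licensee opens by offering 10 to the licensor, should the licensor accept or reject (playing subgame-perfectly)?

Accept

Round 3 (the licensee proposes): the licensor gets 5 if talks fail, so the licensee offers 5 and keeps 15.
Round 2 (the licensor proposes): the licensee can get 15 next round, worth 0.53 × 15 = 7.95 now, so the licensor offers 7.95, keeping 12.05.
So by rejecting in round 1, the licensor gets 12.05 next round, worth 0.71 × 12.05 = 8.5555 now.
Offer 10 ≥ 8.5555, so the licensor accepts.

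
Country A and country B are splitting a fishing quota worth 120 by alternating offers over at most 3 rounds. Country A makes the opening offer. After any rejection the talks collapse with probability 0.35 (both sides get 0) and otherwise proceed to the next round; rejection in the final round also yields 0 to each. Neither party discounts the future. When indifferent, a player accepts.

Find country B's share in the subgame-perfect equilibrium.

Round 3 (country A proposes): rejection yields 0 for country B; country A offers 0 and keeps 120.
Round 2 (country B proposes): rejecting gives country A an expected 0.65 × 120 = 78; country B offers that and keeps 42.
Round 1 (country A proposes): rejecting gives country B an expected 0.65 × 42 = 27.3. Country A offers 27.3 and keeps 120 − 27.3 = 92.7.

27.3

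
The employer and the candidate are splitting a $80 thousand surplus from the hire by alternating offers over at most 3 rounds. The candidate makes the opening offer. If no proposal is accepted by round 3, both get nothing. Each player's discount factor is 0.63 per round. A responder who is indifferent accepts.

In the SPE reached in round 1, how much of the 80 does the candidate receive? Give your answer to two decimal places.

61.35

Round 3 (the candidate proposes): the employer will accept anything ≥ 0, so the candidate offers 0 and keeps 80.
Round 2 (the employer proposes): the candidate can get 80 next round, worth 0.63 × 80 = 50.4 now; the employer offers that and keeps 29.6.
Round 1 (the candidate proposes): the employer can get 29.6 next round, worth 0.63 × 29.6 = 18.648 now. The candidate offers 18.648 and keeps 80 − 18.648 = 61.352.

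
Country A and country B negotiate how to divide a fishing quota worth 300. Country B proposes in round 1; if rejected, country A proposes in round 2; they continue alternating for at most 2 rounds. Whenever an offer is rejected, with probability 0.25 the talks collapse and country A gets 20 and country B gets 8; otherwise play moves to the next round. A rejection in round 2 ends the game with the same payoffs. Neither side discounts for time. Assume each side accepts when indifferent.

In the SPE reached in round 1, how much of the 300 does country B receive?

76

By backward induction:
Round 2 (country A proposes): country B gets 8 if talks fail, so country A offers 8 and keeps 292.
Round 1 (country B proposes): rejecting gives country A an expected 0.75 × 292 + 0.25 × 20 = 224, so country B offers 224, keeping 76.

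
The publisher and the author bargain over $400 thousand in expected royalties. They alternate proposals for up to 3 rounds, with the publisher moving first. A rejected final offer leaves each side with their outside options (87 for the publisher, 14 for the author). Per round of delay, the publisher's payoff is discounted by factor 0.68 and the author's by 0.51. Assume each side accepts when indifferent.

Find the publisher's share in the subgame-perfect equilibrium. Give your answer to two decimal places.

Round 3 (the publisher proposes): the author gets 14 if talks fail, so the publisher offers 14 and keeps 386.
Round 2 (the author proposes): the publisher can get 386 next round, worth 0.68 × 386 = 262.48 now; the author offers that and keeps 137.52.
Round 1 (the publisher proposes): the author can get 137.52 next round, worth 0.51 × 137.52 = 70.1352 now; the publisher offers that and keeps 329.8648.

329.86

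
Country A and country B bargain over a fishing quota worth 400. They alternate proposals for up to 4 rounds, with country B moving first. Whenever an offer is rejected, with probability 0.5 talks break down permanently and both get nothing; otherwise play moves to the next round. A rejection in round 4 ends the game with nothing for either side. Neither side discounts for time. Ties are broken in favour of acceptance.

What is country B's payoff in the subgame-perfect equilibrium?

250

Round 4 (country A proposes): country B will accept anything ≥ 0, so country A offers 0 and keeps 400.
Round 3 (country B proposes): rejecting gives country A an expected 0.5 × 400 = 200; country B offers that and keeps 200.
Round 2 (country A proposes): rejecting gives country B an expected 0.5 × 200 = 100; country A offers that and keeps 300.
Round 1 (country B proposes): rejecting gives country A an expected 0.5 × 300 = 150; country B offers that and keeps 250.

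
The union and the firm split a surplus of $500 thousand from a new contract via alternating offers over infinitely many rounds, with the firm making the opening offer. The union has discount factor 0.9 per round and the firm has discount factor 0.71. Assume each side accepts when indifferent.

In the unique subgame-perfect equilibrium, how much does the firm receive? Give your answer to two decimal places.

138.50

When the firm proposes, the union accepts any offer worth at least 0.9 times what the union would get by proposing next round; and vice versa.
This gives x = 500 − 0.9y and y = 500 − 0.71x, where x and y are each side's share when it proposes.
Hence (1 − 0.9·0.71)x = 500(1 − 0.9), i.e. 0.361·x = 50.
x ≈ 138.5042; the union's share is 500 − x ≈ 361.4958.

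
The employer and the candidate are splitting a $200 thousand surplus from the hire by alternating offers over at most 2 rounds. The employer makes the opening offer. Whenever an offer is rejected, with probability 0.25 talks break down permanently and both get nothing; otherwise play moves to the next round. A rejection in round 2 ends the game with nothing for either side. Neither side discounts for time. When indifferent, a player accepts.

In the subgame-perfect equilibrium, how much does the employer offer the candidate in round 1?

By backward induction:
Round 2 (the candidate proposes): rejection yields 0 for the employer; the candidate offers 0 and keeps 200.
Round 1 (the employer proposes): rejecting gives the candidate an expected 0.75 × 200 = 150; the employer offers that and keeps 50.

150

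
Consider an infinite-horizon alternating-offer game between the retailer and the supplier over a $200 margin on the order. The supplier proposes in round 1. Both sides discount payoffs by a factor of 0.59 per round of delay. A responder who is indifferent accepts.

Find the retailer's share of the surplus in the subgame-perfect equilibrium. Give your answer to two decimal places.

74.21

When the supplier proposes, the retailer accepts any offer worth at least 0.59 times what the retailer would get by proposing next round; and vice versa.
This gives x = 200 − 0.59y and y = 200 − 0.59x, where x and y are each side's share when it proposes.
Hence (1 − 0.59·0.59)x = 200(1 − 0.59), i.e. 0.6519·x = 82.
x ≈ 125.7862; the retailer's share is 200 − x ≈ 74.2138.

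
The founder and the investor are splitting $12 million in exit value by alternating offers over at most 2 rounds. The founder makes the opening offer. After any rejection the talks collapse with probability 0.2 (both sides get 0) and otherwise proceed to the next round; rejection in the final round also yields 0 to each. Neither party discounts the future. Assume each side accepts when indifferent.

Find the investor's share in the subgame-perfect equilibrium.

By backward induction:
Round 2 (the investor proposes): rejection yields 0 for the founder; the investor offers 0 and keeps 12.
Round 1 (the founder proposes): rejecting gives the investor an expected 0.8 × 12 = 9.6; the founder offers that and keeps 2.4.

9.6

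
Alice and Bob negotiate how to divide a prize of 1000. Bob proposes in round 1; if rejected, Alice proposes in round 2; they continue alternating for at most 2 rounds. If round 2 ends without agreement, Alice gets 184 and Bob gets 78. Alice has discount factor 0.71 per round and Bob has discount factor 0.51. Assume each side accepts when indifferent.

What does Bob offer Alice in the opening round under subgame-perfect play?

Work backward from the last round.
Round 2 (Alice proposes): Bob gets 78 if talks fail, so Alice offers 78 and keeps 922.
Round 1 (Bob proposes): Alice can get 922 next round, worth 0.71 × 922 = 654.62 now; Bob offers that and keeps 345.38.

654.62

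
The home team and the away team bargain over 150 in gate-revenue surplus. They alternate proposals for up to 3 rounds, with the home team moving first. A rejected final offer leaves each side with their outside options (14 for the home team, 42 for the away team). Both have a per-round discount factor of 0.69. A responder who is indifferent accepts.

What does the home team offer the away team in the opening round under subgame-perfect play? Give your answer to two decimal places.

52.08

Round 3 (the home team proposes): the away team gets 42 if talks fail, so the home team offers 42 and keeps 108.
Round 2 (the away team proposes): the home team can get 108 next round, worth 0.69 × 108 = 74.52 now, so the away team offers 74.52, keeping 75.48.
Round 1 (the home team proposes): the away team can get 75.48 next round, worth 0.69 × 75.48 = 52.0812 now. The home team offers 52.0812 and keeps 150 − 52.0812 = 97.9188.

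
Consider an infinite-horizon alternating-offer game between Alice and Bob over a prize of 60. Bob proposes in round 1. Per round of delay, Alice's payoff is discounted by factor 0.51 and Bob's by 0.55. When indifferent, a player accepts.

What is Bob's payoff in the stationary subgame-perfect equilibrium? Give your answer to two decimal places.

40.86

When Bob proposes, Alice accepts any offer worth at least 0.51 times what Alice would get by proposing next round; and vice versa.
This gives x = 60 − 0.51y and y = 60 − 0.55x, where x and y are each side's share when it proposes.
Hence (1 − 0.51·0.55)x = 60(1 − 0.51), i.e. 0.7195·x = 29.4.
x ≈ 40.8617; Alice's share is 60 − x ≈ 19.1383.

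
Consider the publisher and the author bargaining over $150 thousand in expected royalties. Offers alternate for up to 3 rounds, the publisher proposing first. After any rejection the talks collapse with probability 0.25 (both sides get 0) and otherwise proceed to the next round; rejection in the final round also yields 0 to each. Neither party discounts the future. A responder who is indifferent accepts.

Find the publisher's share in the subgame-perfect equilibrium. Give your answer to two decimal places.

By backward induction:
Round 3 (the publisher proposes): rejection yields 0 for the author; the publisher offers 0 and keeps 150.
Round 2 (the author proposes): rejecting gives the publisher an expected 0.75 × 150 = 112.5; the author offers that and keeps 37.5.
Round 1 (the publisher proposes): rejecting gives the author an expected 0.75 × 37.5 = 28.125. The publisher offers 28.125 and keeps 150 − 28.125 = 121.875.

121.88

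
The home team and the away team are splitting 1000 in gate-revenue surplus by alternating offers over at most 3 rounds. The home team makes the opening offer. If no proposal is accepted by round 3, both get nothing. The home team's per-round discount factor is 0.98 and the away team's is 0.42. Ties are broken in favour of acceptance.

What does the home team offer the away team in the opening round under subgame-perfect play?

8.4

Round 3 (the home team proposes): the away team will accept anything ≥ 0, so the home team offers 0 and keeps 1000.
Round 2 (the away team proposes): the home team can get 1000 next round, worth 0.98 × 1000 = 980 now. The away team offers 980 and keeps 1000 − 980 = 20.
Round 1 (the home team proposes): the away team can get 20 next round, worth 0.42 × 20 = 8.4 now. The home team offers 8.4 and keeps 1000 − 8.4 = 991.6.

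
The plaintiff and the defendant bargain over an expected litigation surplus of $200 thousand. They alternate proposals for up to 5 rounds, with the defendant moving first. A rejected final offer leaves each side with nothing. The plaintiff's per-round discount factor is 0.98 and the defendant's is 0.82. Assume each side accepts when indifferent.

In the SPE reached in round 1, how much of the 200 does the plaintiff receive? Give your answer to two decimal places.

Round 5 (the defendant proposes): the plaintiff will accept anything ≥ 0, so the defendant offers 0 and keeps 200.
Round 4 (the plaintiff proposes): the defendant can get 200 next round, worth 0.82 × 200 = 164 now; the plaintiff offers that and keeps 36.
Round 3 (the defendant proposes): the plaintiff can get 36 next round, worth 0.98 × 36 = 35.28 now. The defendant offers 35.28 and keeps 200 − 35.28 = 164.72.
Round 2 (the plaintiff proposes): the defendant can get 164.72 next round, worth 0.82 × 164.72 = 135.0704 now; the plaintiff offers that and keeps 64.9296.
Round 1 (the defendant proposes): the plaintiff can get 64.9296 next round, worth 0.98 × 64.9296 = 63.631008 now. The defendant offers 63.631008 and keeps 200 − 63.631008 = 136.368992.

63.63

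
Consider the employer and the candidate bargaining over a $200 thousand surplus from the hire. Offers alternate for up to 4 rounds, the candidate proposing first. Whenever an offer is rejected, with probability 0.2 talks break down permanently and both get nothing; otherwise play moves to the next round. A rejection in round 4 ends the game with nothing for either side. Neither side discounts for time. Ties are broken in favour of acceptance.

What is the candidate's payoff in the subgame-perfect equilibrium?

65.6

By backward induction:
Round 4 (the employer proposes): rejection yields 0 for the candidate; the employer offers 0 and keeps 200.
Round 3 (the candidate proposes): rejecting gives the employer an expected 0.8 × 200 = 160. The candidate offers 160 and keeps 200 − 160 = 40.
Round 2 (the employer proposes): rejecting gives the candidate an expected 0.8 × 40 = 32. The employer offers 32 and keeps 200 − 32 = 168.
Round 1 (the candidate proposes): rejecting gives the employer an expected 0.8 × 168 = 134.4, so the candidate offers 134.4, keeping 65.6.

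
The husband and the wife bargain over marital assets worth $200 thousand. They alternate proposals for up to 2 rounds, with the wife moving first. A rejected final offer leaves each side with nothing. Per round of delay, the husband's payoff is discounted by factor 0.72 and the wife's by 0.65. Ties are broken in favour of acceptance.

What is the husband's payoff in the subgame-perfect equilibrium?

Round 2 (the husband proposes): rejection yields 0 for the wife; the husband offers 0 and keeps 200.
Round 1 (the wife proposes): the husband can get 200 next round, worth 0.72 × 200 = 144 now. The wife offers 144 and keeps 200 − 144 = 56.

144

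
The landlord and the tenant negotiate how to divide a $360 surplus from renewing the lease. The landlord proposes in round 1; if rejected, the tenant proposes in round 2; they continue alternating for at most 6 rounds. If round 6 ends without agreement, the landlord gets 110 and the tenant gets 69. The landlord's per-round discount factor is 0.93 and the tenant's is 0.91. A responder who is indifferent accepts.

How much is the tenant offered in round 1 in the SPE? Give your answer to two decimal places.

205.28

Round 6 (the tenant proposes): the landlord gets 110 if talks fail, so the tenant offers 110 and keeps 250.
Round 5 (the landlord proposes): the tenant can get 250 next round, worth 0.91 × 250 = 227.5 now. The landlord offers 227.5 and keeps 360 − 227.5 = 132.5.
Round 4 (the tenant proposes): the landlord can get 132.5 next round, worth 0.93 × 132.5 = 123.225 now; the tenant offers that and keeps 236.775.
Round 3 (the landlord proposes): the tenant can get 236.775 next round, worth 0.91 × 236.775 = 215.46525 now. The landlord offers 215.46525 and keeps 360 − 215.46525 = 144.53475.
Round 2 (the tenant proposes): the landlord can get 144.53475 next round, worth 0.93 × 144.53475 = 134.4173175 now; the tenant offers that and keeps 225.5826825.
Round 1 (the landlord proposes): the tenant can get 225.5826825 next round, worth 0.91 × 225.5826825 = 205.280241075 now; the landlord offers that and keeps 154.719758925.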